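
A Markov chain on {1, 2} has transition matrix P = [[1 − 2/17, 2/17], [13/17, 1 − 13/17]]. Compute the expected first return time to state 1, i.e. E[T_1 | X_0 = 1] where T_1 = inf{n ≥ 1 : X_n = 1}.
E[T_1 | X_0 = 1] = 1/π_1 = 15/13

For an irreducible recurrent Markov chain with stationary distribution π, E[T_i | X_0 = i] = 1/π_i (Kac's formula). Here π_1 = (13/17)/(2/17 + 13/17) = (13/17)/(15/17) = 13/15, so E[T_1 | X_0 = 1] = 1/π_1 = (2/17 + 13/17)/(13/17) = (15/17)/(13/17) = 15/13.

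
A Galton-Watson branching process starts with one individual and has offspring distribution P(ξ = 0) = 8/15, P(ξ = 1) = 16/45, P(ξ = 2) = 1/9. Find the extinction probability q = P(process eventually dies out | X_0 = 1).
q = 1

Mean offspring μ = 0·8/15 + 1·16/45 + 2·1/9 = 26/45 ≤ 1. For μ ≤ 1 with offspring not concentrated at 1, the Galton-Watson process goes extinct almost surely, so q = 1.
(Algebraic check: The pgf is f(s) = 8/15 + 16/45·s + 1/9·s². The extinction probability q is the smallest fixed point of f in [0, 1]. Setting s = f(s):
  1/9·s² + (16/45 − 1)·s + 8/15 = 0
  1/9·s² − (8/15 + 1/9)·s + 8/15 = 0
which factors as (s − 1)·(1/9·s − 8/15) = 0, giving roots s = 1 and s = (8/15)/(1/9) = 24/5. Since 24/5 ≥ 1, the smallest root in [0, 1] is s = 1.)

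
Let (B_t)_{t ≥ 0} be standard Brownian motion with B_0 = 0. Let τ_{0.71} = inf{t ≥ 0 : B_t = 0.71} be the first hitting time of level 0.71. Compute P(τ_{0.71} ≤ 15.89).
P(τ_{0.71} ≤ 15.89) = 2(1 − Φ(0.71/√15.89)) = 2(1 − Φ(0.1781)) ≈ 0.8586

By the reflection principle for standard BM, P(τ_b ≤ t) = 2 · P(B_t ≥ b). Since B_t ~ N(0, t), P(B_t ≥ 0.71) = 1 − Φ(0.71/√t) = 1 − Φ(0.71/√15.89) = 1 − Φ(0.1781) ≈ 0.42932. Doubling: P(τ_{0.71} ≤ 15.89) ≈ 2 · 0.42932 = 0.85864 ≈ 0.8586.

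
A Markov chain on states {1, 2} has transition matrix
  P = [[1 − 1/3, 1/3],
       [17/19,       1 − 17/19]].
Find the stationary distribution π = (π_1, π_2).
π_1 = 51/70, π_2 = 19/70

Solve πP = π with π_1 + π_2 = 1. From πP = π: π_1 · (1 − 1/3) + π_2 · 17/19 = π_1 ⇒ π_2 · 17/19 = π_1 · 1/3 ⇒ π_2/π_1 = (1/3)/(17/19) = 19/51. Together with π_1 + π_2 = 1:
  π_1 = (17/19)/(1/3 + 17/19) = (17/19)/(70/57) = 51/70,
  π_2 = (1/3)/(1/3 + 17/19) = (1/3)/(70/57) = 19/70.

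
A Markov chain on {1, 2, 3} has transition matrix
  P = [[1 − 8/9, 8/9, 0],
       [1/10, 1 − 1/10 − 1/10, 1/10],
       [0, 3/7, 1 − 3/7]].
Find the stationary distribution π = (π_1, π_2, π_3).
π = (27/323, 240/323, 56/323)

This is a birth-death chain on three states, which satisfies detailed balance: π_1 · P_{12} = π_2 · P_{21} and π_2 · P_{23} = π_3 · P_{32}.
From π_1 · 8/9 = π_2 · 1/10: π_2/π_1 = (8/9)/(1/10) = 80/9.
From π_2 · 1/10 = π_3 · 3/7: π_3/π_2 = (1/10)/(3/7) = 7/30.
Take π_1 proportional to 1; then unnormalized π = (1, 80/9, 56/27). Normalize by dividing by the sum 323/27:
  π = (27/323, 240/323, 56/323).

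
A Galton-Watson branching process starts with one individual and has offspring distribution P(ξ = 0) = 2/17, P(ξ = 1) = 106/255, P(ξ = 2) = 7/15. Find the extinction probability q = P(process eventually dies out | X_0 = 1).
q = 30/119

The pgf is f(s) = 2/17 + 106/255·s + 7/15·s². The extinction probability q is the smallest fixed point of f in [0, 1]. Setting s = f(s):
  7/15·s² + (106/255 − 1)·s + 2/17 = 0
  7/15·s² − (2/17 + 7/15)·s + 2/17 = 0
which factors as (s − 1)·(7/15·s − 2/17) = 0, giving roots s = 1 and s = (2/17)/(7/15) = 30/119.
Mean offspring μ = 106/255 + 2·7/15 = 344/255 > 1 (supercritical), so q < 1. The extinction probability is the smaller root: q = (2/17)/(7/15) = 30/119.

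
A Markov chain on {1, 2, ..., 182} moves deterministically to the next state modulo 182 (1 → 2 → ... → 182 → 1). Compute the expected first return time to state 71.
E[T_71 | X_0 = 71] = 182

The chain cycles deterministically, so starting at state 71 it returns in exactly 182 steps. Equivalently, the stationary distribution is uniform π_j = 1/182 for every state j, so by Kac's formula E[T_71] = 1/π_71 = 182.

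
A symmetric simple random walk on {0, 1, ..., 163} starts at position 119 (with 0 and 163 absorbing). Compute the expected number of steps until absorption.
E[τ | X_0 = 119] = 5236

Let v_k = E[τ | X_0 = k]. Boundary: v_0 = v_163 = 0. Recurrence: v_k = 1 + (v_{k-1} + v_{k+1})/2 for 1 ≤ k ≤ 162. The particular solution to v_k − (v_{k-1} + v_{k+1})/2 = 1 is v_k = −k^2. Adding homogeneous solution A + B k and matching boundaries gives v_k = k (163 − k). Substituting k = 119: v_119 = 119 · 44 = 5236.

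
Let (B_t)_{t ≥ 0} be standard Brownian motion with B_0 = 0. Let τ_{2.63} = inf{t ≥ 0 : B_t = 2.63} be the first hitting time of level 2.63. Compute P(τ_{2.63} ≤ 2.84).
P(τ_{2.63} ≤ 2.84) = 2(1 − Φ(2.63/√2.84)) = 2(1 − Φ(1.5606)) ≈ 0.1186

By the reflection principle for standard BM, P(τ_b ≤ t) = 2 · P(B_t ≥ b). Since B_t ~ N(0, t), P(B_t ≥ 2.63) = 1 − Φ(2.63/√t) = 1 − Φ(2.63/√2.84) = 1 − Φ(1.5606) ≈ 0.05931. Doubling: P(τ_{2.63} ≤ 2.84) ≈ 2 · 0.05931 = 0.11862 ≈ 0.1186.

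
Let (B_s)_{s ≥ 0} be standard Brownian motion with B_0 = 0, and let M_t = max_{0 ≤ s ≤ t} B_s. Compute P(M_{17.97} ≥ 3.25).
P(M_{17.97} ≥ 3.25) = 2·P(B_{17.97} ≥ 3.25) = 2(1 − Φ(3.25/√17.97)) ≈ 0.4433

By the reflection principle for Brownian motion, P(M_t ≥ a) = 2 · P(B_t ≥ a) for a ≥ 0. Since B_t ~ N(0, t), P(B_t ≥ 3.25) = 1 − Φ(3.25/√t) = 1 − Φ(3.25/√17.97) = 1 − Φ(0.7667). So
  P(M_{17.97} ≥ 3.25) = 2(1 − Φ(0.7667)) ≈ 0.4433.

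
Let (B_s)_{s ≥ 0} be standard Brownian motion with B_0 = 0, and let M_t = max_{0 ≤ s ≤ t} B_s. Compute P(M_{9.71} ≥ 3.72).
P(M_{9.71} ≥ 3.72) = 2·P(B_{9.71} ≥ 3.72) = 2(1 − Φ(3.72/√9.71)) ≈ 0.2326

By the reflection principle for Brownian motion, P(M_t ≥ a) = 2 · P(B_t ≥ a) for a ≥ 0. Since B_t ~ N(0, t), P(B_t ≥ 3.72) = 1 − Φ(3.72/√t) = 1 − Φ(3.72/√9.71) = 1 − Φ(1.1938). So
  P(M_{9.71} ≥ 3.72) = 2(1 − Φ(1.1938)) ≈ 0.2326.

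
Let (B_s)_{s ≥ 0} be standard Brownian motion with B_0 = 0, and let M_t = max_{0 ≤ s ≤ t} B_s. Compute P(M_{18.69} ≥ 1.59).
P(M_{18.69} ≥ 1.59) = 2·P(B_{18.69} ≥ 1.59) = 2(1 − Φ(1.59/√18.69)) ≈ 0.7130

By the reflection principle for Brownian motion, P(M_t ≥ a) = 2 · P(B_t ≥ a) for a ≥ 0. Since B_t ~ N(0, t), P(B_t ≥ 1.59) = 1 − Φ(1.59/√t) = 1 − Φ(1.59/√18.69) = 1 − Φ(0.3678). So
  P(M_{18.69} ≥ 1.59) = 2(1 − Φ(0.3678)) ≈ 0.7130.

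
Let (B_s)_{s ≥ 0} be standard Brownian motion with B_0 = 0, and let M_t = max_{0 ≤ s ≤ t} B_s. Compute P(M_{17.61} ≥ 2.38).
P(M_{17.61} ≥ 2.38) = 2·P(B_{17.61} ≥ 2.38) = 2(1 − Φ(2.38/√17.61)) ≈ 0.5706

By the reflection principle for Brownian motion, P(M_t ≥ a) = 2 · P(B_t ≥ a) for a ≥ 0. Since B_t ~ N(0, t), P(B_t ≥ 2.38) = 1 − Φ(2.38/√t) = 1 − Φ(2.38/√17.61) = 1 − Φ(0.5671). So
  P(M_{17.61} ≥ 2.38) = 2(1 − Φ(0.5671)) ≈ 0.5706.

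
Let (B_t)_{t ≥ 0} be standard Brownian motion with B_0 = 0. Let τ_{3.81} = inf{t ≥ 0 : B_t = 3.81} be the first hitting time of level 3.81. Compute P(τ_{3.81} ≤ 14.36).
P(τ_{3.81} ≤ 14.36) = 2(1 − Φ(3.81/√14.36)) = 2(1 − Φ(1.0054)) ≈ 0.3147

By the reflection principle for standard BM, P(τ_b ≤ t) = 2 · P(B_t ≥ b). Since B_t ~ N(0, t), P(B_t ≥ 3.81) = 1 − Φ(3.81/√t) = 1 − Φ(3.81/√14.36) = 1 − Φ(1.0054) ≈ 0.15735. Doubling: P(τ_{3.81} ≤ 14.36) ≈ 2 · 0.15735 = 0.31470 ≈ 0.3147.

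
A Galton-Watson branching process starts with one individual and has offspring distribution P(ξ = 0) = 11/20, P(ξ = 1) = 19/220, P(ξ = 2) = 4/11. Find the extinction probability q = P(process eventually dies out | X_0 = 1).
q = 1

Mean offspring μ = 0·11/20 + 1·19/220 + 2·4/11 = 179/220 ≤ 1. For μ ≤ 1 with offspring not concentrated at 1, the Galton-Watson process goes extinct almost surely, so q = 1.
(Algebraic check: The pgf is f(s) = 11/20 + 19/220·s + 4/11·s². The extinction probability q is the smallest fixed point of f in [0, 1]. Setting s = f(s):
  4/11·s² + (19/220 − 1)·s + 11/20 = 0
  4/11·s² − (11/20 + 4/11)·s + 11/20 = 0
which factors as (s − 1)·(4/11·s − 11/20) = 0, giving roots s = 1 and s = (11/20)/(4/11) = 121/80. Since 121/80 ≥ 1, the smallest root in [0, 1] is s = 1.)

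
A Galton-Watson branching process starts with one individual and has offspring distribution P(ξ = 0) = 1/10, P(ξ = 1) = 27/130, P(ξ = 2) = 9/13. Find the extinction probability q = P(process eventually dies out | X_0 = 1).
q = 13/90

The pgf is f(s) = 1/10 + 27/130·s + 9/13·s². The extinction probability q is the smallest fixed point of f in [0, 1]. Setting s = f(s):
  9/13·s² + (27/130 − 1)·s + 1/10 = 0
  9/13·s² − (1/10 + 9/13)·s + 1/10 = 0
which factors as (s − 1)·(9/13·s − 1/10) = 0, giving roots s = 1 and s = (1/10)/(9/13) = 13/90.
Mean offspring μ = 27/130 + 2·9/13 = 207/130 > 1 (supercritical), so q < 1. The extinction probability is the smaller root: q = (1/10)/(9/13) = 13/90.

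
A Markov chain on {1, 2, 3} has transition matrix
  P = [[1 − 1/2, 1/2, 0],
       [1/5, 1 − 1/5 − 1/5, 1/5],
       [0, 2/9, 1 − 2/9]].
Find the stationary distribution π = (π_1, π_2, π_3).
π = (4/23, 10/23, 9/23)

This is a birth-death chain on three states, which satisfies detailed balance: π_1 · P_{12} = π_2 · P_{21} and π_2 · P_{23} = π_3 · P_{32}.
From π_1 · 1/2 = π_2 · 1/5: π_2/π_1 = (1/2)/(1/5) = 5/2.
From π_2 · 1/5 = π_3 · 2/9: π_3/π_2 = (1/5)/(2/9) = 9/10.
Take π_1 proportional to 1; then unnormalized π = (1, 5/2, 9/4). Normalize by dividing by the sum 23/4:
  π = (4/23, 10/23, 9/23).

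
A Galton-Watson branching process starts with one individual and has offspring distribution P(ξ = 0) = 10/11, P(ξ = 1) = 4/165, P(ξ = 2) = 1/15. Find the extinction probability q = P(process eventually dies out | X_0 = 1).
q = 1

Mean offspring μ = 0·10/11 + 1·4/165 + 2·1/15 = 26/165 ≤ 1. For μ ≤ 1 with offspring not concentrated at 1, the Galton-Watson process goes extinct almost surely, so q = 1.
(Algebraic check: The pgf is f(s) = 10/11 + 4/165·s + 1/15·s². The extinction probability q is the smallest fixed point of f in [0, 1]. Setting s = f(s):
  1/15·s² + (4/165 − 1)·s + 10/11 = 0
  1/15·s² − (10/11 + 1/15)·s + 10/11 = 0
which factors as (s − 1)·(1/15·s − 10/11) = 0, giving roots s = 1 and s = (10/11)/(1/15) = 150/11. Since 150/11 ≥ 1, the smallest root in [0, 1] is s = 1.)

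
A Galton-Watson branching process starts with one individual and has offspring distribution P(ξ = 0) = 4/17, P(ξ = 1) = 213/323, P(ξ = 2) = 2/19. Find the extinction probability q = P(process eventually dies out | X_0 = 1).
q = 1

Mean offspring μ = 0·4/17 + 1·213/323 + 2·2/19 = 281/323 ≤ 1. For μ ≤ 1 with offspring not concentrated at 1, the Galton-Watson process goes extinct almost surely, so q = 1.
(Algebraic check: The pgf is f(s) = 4/17 + 213/323·s + 2/19·s². The extinction probability q is the smallest fixed point of f in [0, 1]. Setting s = f(s):
  2/19·s² + (213/323 − 1)·s + 4/17 = 0
  2/19·s² − (4/17 + 2/19)·s + 4/17 = 0
which factors as (s − 1)·(2/19·s − 4/17) = 0, giving roots s = 1 and s = (4/17)/(2/19) = 38/17. Since 38/17 ≥ 1, the smallest root in [0, 1] is s = 1.)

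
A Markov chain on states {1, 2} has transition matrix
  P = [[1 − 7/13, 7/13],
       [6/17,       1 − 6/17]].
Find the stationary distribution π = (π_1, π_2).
π_1 = 78/197, π_2 = 119/197

Solve πP = π with π_1 + π_2 = 1. From πP = π: π_1 · (1 − 7/13) + π_2 · 6/17 = π_1 ⇒ π_2 · 6/17 = π_1 · 7/13 ⇒ π_2/π_1 = (7/13)/(6/17) = 119/78. Together with π_1 + π_2 = 1:
  π_1 = (6/17)/(7/13 + 6/17) = (6/17)/(197/221) = 78/197,
  π_2 = (7/13)/(7/13 + 6/17) = (7/13)/(197/221) = 119/197.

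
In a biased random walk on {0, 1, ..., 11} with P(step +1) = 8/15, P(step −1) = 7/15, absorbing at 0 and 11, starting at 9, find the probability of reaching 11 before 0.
P(hit 11 before 0) = (1 − (7/8)^9) / (1 − (7/8)^11) = 6007303744/6612607849

Let u_k denote P(reach 11 before 0 | start at k). Boundary: u_0 = 0, u_11 = 1. Recurrence: u_k = 8/15·u_{k+1} + 7/15·u_{k-1} for 1 ≤ k ≤ 10. Try u_k = A + B·r^k with r = q/p = (7/15)/(8/15) = 7/8. Substitution satisfies the recurrence; boundary conditions give:
  u_k = (1 − r^k) / (1 − r^N) = (1 − (7/8)^9) / (1 − (7/8)^11) = 6007303744/6612607849.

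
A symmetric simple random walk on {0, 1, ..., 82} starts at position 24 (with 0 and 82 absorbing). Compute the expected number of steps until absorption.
E[τ | X_0 = 24] = 1392

Let v_k = E[τ | X_0 = k]. Boundary: v_0 = v_82 = 0. Recurrence: v_k = 1 + (v_{k-1} + v_{k+1})/2 for 1 ≤ k ≤ 81. The particular solution to v_k − (v_{k-1} + v_{k+1})/2 = 1 is v_k = −k^2. Adding homogeneous solution A + B k and matching boundaries gives v_k = k (82 − k). Substituting k = 24: v_24 = 24 · 58 = 1392.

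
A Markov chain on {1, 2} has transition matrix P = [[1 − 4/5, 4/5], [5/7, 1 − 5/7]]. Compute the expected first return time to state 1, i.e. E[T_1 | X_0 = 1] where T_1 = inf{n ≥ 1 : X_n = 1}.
E[T_1 | X_0 = 1] = 1/π_1 = 53/25

For an irreducible recurrent Markov chain with stationary distribution π, E[T_i | X_0 = i] = 1/π_i (Kac's formula). Here π_1 = (5/7)/(4/5 + 5/7) = (5/7)/(53/35) = 25/53, so E[T_1 | X_0 = 1] = 1/π_1 = (4/5 + 5/7)/(5/7) = (53/35)/(5/7) = 53/25.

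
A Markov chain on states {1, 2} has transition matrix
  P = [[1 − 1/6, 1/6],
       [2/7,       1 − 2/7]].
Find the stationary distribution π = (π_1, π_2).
π_1 = 12/19, π_2 = 7/19

Solve πP = π with π_1 + π_2 = 1. From πP = π: π_1 · (1 − 1/6) + π_2 · 2/7 = π_1 ⇒ π_2 · 2/7 = π_1 · 1/6 ⇒ π_2/π_1 = (1/6)/(2/7) = 7/12. Together with π_1 + π_2 = 1:
  π_1 = (2/7)/(1/6 + 2/7) = (2/7)/(19/42) = 12/19,
  π_2 = (1/6)/(1/6 + 2/7) = (1/6)/(19/42) = 7/19.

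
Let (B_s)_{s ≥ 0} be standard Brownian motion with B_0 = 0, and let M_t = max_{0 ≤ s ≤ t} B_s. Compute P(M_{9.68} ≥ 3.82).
P(M_{9.68} ≥ 3.82) = 2·P(B_{9.68} ≥ 3.82) = 2(1 − Φ(3.82/√9.68)) ≈ 0.2195

By the reflection principle for Brownian motion, P(M_t ≥ a) = 2 · P(B_t ≥ a) for a ≥ 0. Since B_t ~ N(0, t), P(B_t ≥ 3.82) = 1 − Φ(3.82/√t) = 1 − Φ(3.82/√9.68) = 1 − Φ(1.2278). So
  P(M_{9.68} ≥ 3.82) = 2(1 − Φ(1.2278)) ≈ 0.2195.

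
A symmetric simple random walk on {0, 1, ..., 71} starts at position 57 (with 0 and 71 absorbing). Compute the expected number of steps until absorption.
E[τ | X_0 = 57] = 798

Let v_k = E[τ | X_0 = k]. Boundary: v_0 = v_71 = 0. Recurrence: v_k = 1 + (v_{k-1} + v_{k+1})/2 for 1 ≤ k ≤ 70. The particular solution to v_k − (v_{k-1} + v_{k+1})/2 = 1 is v_k = −k^2. Adding homogeneous solution A + B k and matching boundaries gives v_k = k (71 − k). Substituting k = 57: v_57 = 57 · 14 = 798.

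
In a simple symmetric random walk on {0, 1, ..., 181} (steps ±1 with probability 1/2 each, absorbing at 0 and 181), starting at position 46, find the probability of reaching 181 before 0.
P(hit 181 before 0) = 46/181

Let u_k = P(hit 181 before 0 | start at k). Then u_0 = 0, u_181 = 1, and u_k = u_{k-1}/2 + u_{k+1}/2 for 1 ≤ k ≤ 180. This harmonic recurrence is solved by u_k = k/181, giving u_46 = 46/181.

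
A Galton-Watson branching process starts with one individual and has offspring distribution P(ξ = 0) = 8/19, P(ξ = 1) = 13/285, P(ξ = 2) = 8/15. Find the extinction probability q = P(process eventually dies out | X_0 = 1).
q = 15/19

The pgf is f(s) = 8/19 + 13/285·s + 8/15·s². The extinction probability q is the smallest fixed point of f in [0, 1]. Setting s = f(s):
  8/15·s² + (13/285 − 1)·s + 8/19 = 0
  8/15·s² − (8/19 + 8/15)·s + 8/19 = 0
which factors as (s − 1)·(8/15·s − 8/19) = 0, giving roots s = 1 and s = (8/19)/(8/15) = 15/19.
Mean offspring μ = 13/285 + 2·8/15 = 317/285 > 1 (supercritical), so q < 1. The extinction probability is the smaller root: q = (8/19)/(8/15) = 15/19.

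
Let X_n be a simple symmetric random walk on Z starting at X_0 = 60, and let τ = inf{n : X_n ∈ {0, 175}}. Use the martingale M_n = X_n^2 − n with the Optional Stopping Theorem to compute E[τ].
E[τ] = 6900

M_n = X_n^2 − n is a martingale (since E[X_{n+1}^2 | F_n] = X_n^2 + 1). By OST (τ has finite mean in a bounded region), E[M_τ] = E[M_0] = X_0^2 − 0 = 60^2 = 3600. Also E[M_τ] = E[X_τ^2] − E[τ]. The walk exits at 0 or 175, with P(hit 175 first) = 60/175, so E[X_τ^2] = 175^2 · 60/175 + 0 = 10500. Thus E[τ] = E[X_τ^2] − E[M_τ] = 10500 − 3600 = 6900 = 60(175 − 60) = 6900.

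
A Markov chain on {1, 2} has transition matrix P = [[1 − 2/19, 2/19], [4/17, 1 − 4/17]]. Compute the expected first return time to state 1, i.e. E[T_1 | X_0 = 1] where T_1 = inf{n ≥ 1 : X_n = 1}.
E[T_1 | X_0 = 1] = 1/π_1 = 55/38

For an irreducible recurrent Markov chain with stationary distribution π, E[T_i | X_0 = i] = 1/π_i (Kac's formula). Here π_1 = (4/17)/(2/19 + 4/17) = (4/17)/(110/323) = 38/55, so E[T_1 | X_0 = 1] = 1/π_1 = (2/19 + 4/17)/(4/17) = (110/323)/(4/17) = 55/38.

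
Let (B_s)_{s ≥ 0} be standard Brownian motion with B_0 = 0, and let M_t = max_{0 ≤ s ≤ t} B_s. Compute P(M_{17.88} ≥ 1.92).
P(M_{17.88} ≥ 1.92) = 2·P(B_{17.88} ≥ 1.92) = 2(1 − Φ(1.92/√17.88)) ≈ 0.6498

By the reflection principle for Brownian motion, P(M_t ≥ a) = 2 · P(B_t ≥ a) for a ≥ 0. Since B_t ~ N(0, t), P(B_t ≥ 1.92) = 1 − Φ(1.92/√t) = 1 − Φ(1.92/√17.88) = 1 − Φ(0.4541). So
  P(M_{17.88} ≥ 1.92) = 2(1 − Φ(0.4541)) ≈ 0.6498.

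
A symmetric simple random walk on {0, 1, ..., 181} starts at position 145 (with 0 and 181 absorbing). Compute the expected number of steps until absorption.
E[τ | X_0 = 145] = 5220

Let v_k = E[τ | X_0 = k]. Boundary: v_0 = v_181 = 0. Recurrence: v_k = 1 + (v_{k-1} + v_{k+1})/2 for 1 ≤ k ≤ 180. The particular solution to v_k − (v_{k-1} + v_{k+1})/2 = 1 is v_k = −k^2. Adding homogeneous solution A + B k and matching boundaries gives v_k = k (181 − k). Substituting k = 145: v_145 = 145 · 36 = 5220.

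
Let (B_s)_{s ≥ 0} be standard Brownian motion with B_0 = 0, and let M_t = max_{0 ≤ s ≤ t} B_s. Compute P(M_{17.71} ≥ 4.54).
P(M_{17.71} ≥ 4.54) = 2·P(B_{17.71} ≥ 4.54) = 2(1 − Φ(4.54/√17.71)) ≈ 0.2807

By the reflection principle for Brownian motion, P(M_t ≥ a) = 2 · P(B_t ≥ a) for a ≥ 0. Since B_t ~ N(0, t), P(B_t ≥ 4.54) = 1 − Φ(4.54/√t) = 1 − Φ(4.54/√17.71) = 1 − Φ(1.0788). So
  P(M_{17.71} ≥ 4.54) = 2(1 − Φ(1.0788)) ≈ 0.2807.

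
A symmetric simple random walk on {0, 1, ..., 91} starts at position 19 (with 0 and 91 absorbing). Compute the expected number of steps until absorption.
E[τ | X_0 = 19] = 1368

Let v_k = E[τ | X_0 = k]. Boundary: v_0 = v_91 = 0. Recurrence: v_k = 1 + (v_{k-1} + v_{k+1})/2 for 1 ≤ k ≤ 90. The particular solution to v_k − (v_{k-1} + v_{k+1})/2 = 1 is v_k = −k^2. Adding homogeneous solution A + B k and matching boundaries gives v_k = k (91 − k). Substituting k = 19: v_19 = 19 · 72 = 1368.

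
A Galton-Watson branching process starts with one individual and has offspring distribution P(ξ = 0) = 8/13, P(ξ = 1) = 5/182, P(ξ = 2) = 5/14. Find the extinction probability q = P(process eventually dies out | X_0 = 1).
q = 1

Mean offspring μ = 0·8/13 + 1·5/182 + 2·5/14 = 135/182 ≤ 1. For μ ≤ 1 with offspring not concentrated at 1, the Galton-Watson process goes extinct almost surely, so q = 1.
(Algebraic check: The pgf is f(s) = 8/13 + 5/182·s + 5/14·s². The extinction probability q is the smallest fixed point of f in [0, 1]. Setting s = f(s):
  5/14·s² + (5/182 − 1)·s + 8/13 = 0
  5/14·s² − (8/13 + 5/14)·s + 8/13 = 0
which factors as (s − 1)·(5/14·s − 8/13) = 0, giving roots s = 1 and s = (8/13)/(5/14) = 112/65. Since 112/65 ≥ 1, the smallest root in [0, 1] is s = 1.)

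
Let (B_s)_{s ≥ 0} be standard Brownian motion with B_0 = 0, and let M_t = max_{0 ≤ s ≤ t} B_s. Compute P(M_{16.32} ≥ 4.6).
P(M_{16.32} ≥ 4.6) = 2·P(B_{16.32} ≥ 4.6) = 2(1 − Φ(4.6/√16.32)) ≈ 0.2548

By the reflection principle for Brownian motion, P(M_t ≥ a) = 2 · P(B_t ≥ a) for a ≥ 0. Since B_t ~ N(0, t), P(B_t ≥ 4.6) = 1 − Φ(4.6/√t) = 1 − Φ(4.6/√16.32) = 1 − Φ(1.1387). So
  P(M_{16.32} ≥ 4.6) = 2(1 − Φ(1.1387)) ≈ 0.2548.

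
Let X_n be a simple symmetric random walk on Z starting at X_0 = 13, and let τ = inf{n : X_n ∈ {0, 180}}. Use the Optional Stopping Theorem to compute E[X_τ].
E[X_τ] = 13

X_n is a martingale and τ is a bounded-mean stopping time (indeed τ is finite a.s. with bounded expectation since the walk is in a bounded region). By the OST, E[X_τ] = E[X_0] = 13. Equivalently: E[X_τ] = 180 · P(hit 180 first) + 0 · P(hit 0 first) = 180 · (13/180) = 13.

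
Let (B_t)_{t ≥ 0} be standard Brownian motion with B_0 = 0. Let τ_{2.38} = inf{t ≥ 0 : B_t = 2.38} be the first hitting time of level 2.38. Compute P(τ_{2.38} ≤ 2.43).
P(τ_{2.38} ≤ 2.43) = 2(1 − Φ(2.38/√2.43)) = 2(1 − Φ(1.5268)) ≈ 0.1268

By the reflection principle for standard BM, P(τ_b ≤ t) = 2 · P(B_t ≥ b). Since B_t ~ N(0, t), P(B_t ≥ 2.38) = 1 − Φ(2.38/√t) = 1 − Φ(2.38/√2.43) = 1 − Φ(1.5268) ≈ 0.06341. Doubling: P(τ_{2.38} ≤ 2.43) ≈ 2 · 0.06341 = 0.12682 ≈ 0.1268.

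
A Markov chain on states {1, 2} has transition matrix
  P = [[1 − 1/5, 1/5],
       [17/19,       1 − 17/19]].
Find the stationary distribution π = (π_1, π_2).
π_1 = 85/104, π_2 = 19/104

Solve πP = π with π_1 + π_2 = 1. From πP = π: π_1 · (1 − 1/5) + π_2 · 17/19 = π_1 ⇒ π_2 · 17/19 = π_1 · 1/5 ⇒ π_2/π_1 = (1/5)/(17/19) = 19/85. Together with π_1 + π_2 = 1:
  π_1 = (17/19)/(1/5 + 17/19) = (17/19)/(104/95) = 85/104,
  π_2 = (1/5)/(1/5 + 17/19) = (1/5)/(104/95) = 19/104.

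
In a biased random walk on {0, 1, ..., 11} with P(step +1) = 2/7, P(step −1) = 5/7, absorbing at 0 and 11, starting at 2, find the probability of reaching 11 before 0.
P(hit 11 before 0) = (1 − (5/2)^2) / (1 − (5/2)^11) = 3584/16275359

Let u_k denote P(reach 11 before 0 | start at k). Boundary: u_0 = 0, u_11 = 1. Recurrence: u_k = 2/7·u_{k+1} + 5/7·u_{k-1} for 1 ≤ k ≤ 10. Try u_k = A + B·r^k with r = q/p = (5/7)/(2/7) = 5/2. Substitution satisfies the recurrence; boundary conditions give:
  u_k = (1 − r^k) / (1 − r^N) = (1 − (5/2)^2) / (1 − (5/2)^11) = 3584/16275359.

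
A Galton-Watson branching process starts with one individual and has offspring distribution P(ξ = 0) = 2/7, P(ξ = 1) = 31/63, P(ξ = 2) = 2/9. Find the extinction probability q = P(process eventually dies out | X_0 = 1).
q = 1

Mean offspring μ = 0·2/7 + 1·31/63 + 2·2/9 = 59/63 ≤ 1. For μ ≤ 1 with offspring not concentrated at 1, the Galton-Watson process goes extinct almost surely, so q = 1.
(Algebraic check: The pgf is f(s) = 2/7 + 31/63·s + 2/9·s². The extinction probability q is the smallest fixed point of f in [0, 1]. Setting s = f(s):
  2/9·s² + (31/63 − 1)·s + 2/7 = 0
  2/9·s² − (2/7 + 2/9)·s + 2/7 = 0
which factors as (s − 1)·(2/9·s − 2/7) = 0, giving roots s = 1 and s = (2/7)/(2/9) = 9/7. Since 9/7 ≥ 1, the smallest root in [0, 1] is s = 1.)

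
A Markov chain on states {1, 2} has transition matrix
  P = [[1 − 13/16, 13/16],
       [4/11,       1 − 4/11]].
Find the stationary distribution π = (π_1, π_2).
π_1 = 64/207, π_2 = 143/207

Solve πP = π with π_1 + π_2 = 1. From πP = π: π_1 · (1 − 13/16) + π_2 · 4/11 = π_1 ⇒ π_2 · 4/11 = π_1 · 13/16 ⇒ π_2/π_1 = (13/16)/(4/11) = 143/64. Together with π_1 + π_2 = 1:
  π_1 = (4/11)/(13/16 + 4/11) = (4/11)/(207/176) = 64/207,
  π_2 = (13/16)/(13/16 + 4/11) = (13/16)/(207/176) = 143/207.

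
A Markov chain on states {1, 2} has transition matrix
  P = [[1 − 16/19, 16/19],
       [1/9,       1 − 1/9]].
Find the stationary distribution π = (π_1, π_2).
π_1 = 19/163, π_2 = 144/163

Solve πP = π with π_1 + π_2 = 1. From πP = π: π_1 · (1 − 16/19) + π_2 · 1/9 = π_1 ⇒ π_2 · 1/9 = π_1 · 16/19 ⇒ π_2/π_1 = (16/19)/(1/9) = 144/19. Together with π_1 + π_2 = 1:
  π_1 = (1/9)/(16/19 + 1/9) = (1/9)/(163/171) = 19/163,
  π_2 = (16/19)/(16/19 + 1/9) = (16/19)/(163/171) = 144/163.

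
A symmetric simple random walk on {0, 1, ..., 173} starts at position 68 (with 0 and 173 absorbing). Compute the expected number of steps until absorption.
E[τ | X_0 = 68] = 7140

Let v_k = E[τ | X_0 = k]. Boundary: v_0 = v_173 = 0. Recurrence: v_k = 1 + (v_{k-1} + v_{k+1})/2 for 1 ≤ k ≤ 172. The particular solution to v_k − (v_{k-1} + v_{k+1})/2 = 1 is v_k = −k^2. Adding homogeneous solution A + B k and matching boundaries gives v_k = k (173 − k). Substituting k = 68: v_68 = 68 · 105 = 7140.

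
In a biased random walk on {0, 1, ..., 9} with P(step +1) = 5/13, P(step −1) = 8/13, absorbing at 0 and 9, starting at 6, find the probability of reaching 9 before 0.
P(hit 9 before 0) = (1 − (8/5)^6) / (1 − (8/5)^9) = 79625/341769

Let u_k denote P(reach 9 before 0 | start at k). Boundary: u_0 = 0, u_9 = 1. Recurrence: u_k = 5/13·u_{k+1} + 8/13·u_{k-1} for 1 ≤ k ≤ 8. Try u_k = A + B·r^k with r = q/p = (8/13)/(5/13) = 8/5. Substitution satisfies the recurrence; boundary conditions give:
  u_k = (1 − r^k) / (1 − r^N) = (1 − (8/5)^6) / (1 − (8/5)^9) = 79625/341769.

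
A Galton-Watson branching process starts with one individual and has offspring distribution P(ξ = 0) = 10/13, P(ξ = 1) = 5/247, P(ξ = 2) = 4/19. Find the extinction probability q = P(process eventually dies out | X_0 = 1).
q = 1

Mean offspring μ = 0·10/13 + 1·5/247 + 2·4/19 = 109/247 ≤ 1. For μ ≤ 1 with offspring not concentrated at 1, the Galton-Watson process goes extinct almost surely, so q = 1.
(Algebraic check: The pgf is f(s) = 10/13 + 5/247·s + 4/19·s². The extinction probability q is the smallest fixed point of f in [0, 1]. Setting s = f(s):
  4/19·s² + (5/247 − 1)·s + 10/13 = 0
  4/19·s² − (10/13 + 4/19)·s + 10/13 = 0
which factors as (s − 1)·(4/19·s − 10/13) = 0, giving roots s = 1 and s = (10/13)/(4/19) = 95/26. Since 95/26 ≥ 1, the smallest root in [0, 1] is s = 1.)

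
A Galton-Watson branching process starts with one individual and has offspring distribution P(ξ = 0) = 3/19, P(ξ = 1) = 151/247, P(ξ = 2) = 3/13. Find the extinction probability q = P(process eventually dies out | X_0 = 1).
q = 13/19

The pgf is f(s) = 3/19 + 151/247·s + 3/13·s². The extinction probability q is the smallest fixed point of f in [0, 1]. Setting s = f(s):
  3/13·s² + (151/247 − 1)·s + 3/19 = 0
  3/13·s² − (3/19 + 3/13)·s + 3/19 = 0
which factors as (s − 1)·(3/13·s − 3/19) = 0, giving roots s = 1 and s = (3/19)/(3/13) = 13/19.
Mean offspring μ = 151/247 + 2·3/13 = 265/247 > 1 (supercritical), so q < 1. The extinction probability is the smaller root: q = (3/19)/(3/13) = 13/19.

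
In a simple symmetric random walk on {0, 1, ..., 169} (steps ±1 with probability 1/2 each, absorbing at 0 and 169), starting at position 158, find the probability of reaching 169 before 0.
P(hit 169 before 0) = 158/169

Let u_k = P(hit 169 before 0 | start at k). Then u_0 = 0, u_169 = 1, and u_k = u_{k-1}/2 + u_{k+1}/2 for 1 ≤ k ≤ 168. This harmonic recurrence is solved by u_k = k/169, giving u_158 = 158/169.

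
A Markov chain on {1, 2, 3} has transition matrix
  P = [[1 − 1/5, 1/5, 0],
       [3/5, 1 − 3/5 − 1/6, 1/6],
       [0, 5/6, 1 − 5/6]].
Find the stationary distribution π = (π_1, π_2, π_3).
π = (5/7, 5/21, 1/21)

This is a birth-death chain on three states, which satisfies detailed balance: π_1 · P_{12} = π_2 · P_{21} and π_2 · P_{23} = π_3 · P_{32}.
From π_1 · 1/5 = π_2 · 3/5: π_2/π_1 = (1/5)/(3/5) = 1/3.
From π_2 · 1/6 = π_3 · 5/6: π_3/π_2 = (1/6)/(5/6) = 1/5.
Take π_1 proportional to 1; then unnormalized π = (1, 1/3, 1/15). Normalize by dividing by the sum 7/5:
  π = (5/7, 5/21, 1/21).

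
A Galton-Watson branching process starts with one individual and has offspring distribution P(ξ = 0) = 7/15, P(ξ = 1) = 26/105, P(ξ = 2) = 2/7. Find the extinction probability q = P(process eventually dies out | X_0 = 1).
q = 1

Mean offspring μ = 0·7/15 + 1·26/105 + 2·2/7 = 86/105 ≤ 1. For μ ≤ 1 with offspring not concentrated at 1, the Galton-Watson process goes extinct almost surely, so q = 1.
(Algebraic check: The pgf is f(s) = 7/15 + 26/105·s + 2/7·s². The extinction probability q is the smallest fixed point of f in [0, 1]. Setting s = f(s):
  2/7·s² + (26/105 − 1)·s + 7/15 = 0
  2/7·s² − (7/15 + 2/7)·s + 7/15 = 0
which factors as (s − 1)·(2/7·s − 7/15) = 0, giving roots s = 1 and s = (7/15)/(2/7) = 49/30. Since 49/30 ≥ 1, the smallest root in [0, 1] is s = 1.)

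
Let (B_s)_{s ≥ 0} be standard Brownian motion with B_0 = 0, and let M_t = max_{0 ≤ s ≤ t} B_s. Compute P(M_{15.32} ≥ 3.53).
P(M_{15.32} ≥ 3.53) = 2·P(B_{15.32} ≥ 3.53) = 2(1 − Φ(3.53/√15.32)) ≈ 0.3671

By the reflection principle for Brownian motion, P(M_t ≥ a) = 2 · P(B_t ≥ a) for a ≥ 0. Since B_t ~ N(0, t), P(B_t ≥ 3.53) = 1 − Φ(3.53/√t) = 1 − Φ(3.53/√15.32) = 1 − Φ(0.9019). So
  P(M_{15.32} ≥ 3.53) = 2(1 − Φ(0.9019)) ≈ 0.3671.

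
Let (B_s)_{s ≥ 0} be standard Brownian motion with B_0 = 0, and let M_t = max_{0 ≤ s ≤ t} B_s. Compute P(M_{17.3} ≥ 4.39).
P(M_{17.3} ≥ 4.39) = 2·P(B_{17.3} ≥ 4.39) = 2(1 − Φ(4.39/√17.3)) ≈ 0.2912

By the reflection principle for Brownian motion, P(M_t ≥ a) = 2 · P(B_t ≥ a) for a ≥ 0. Since B_t ~ N(0, t), P(B_t ≥ 4.39) = 1 − Φ(4.39/√t) = 1 − Φ(4.39/√17.3) = 1 − Φ(1.0555). So
  P(M_{17.3} ≥ 4.39) = 2(1 − Φ(1.0555)) ≈ 0.2912.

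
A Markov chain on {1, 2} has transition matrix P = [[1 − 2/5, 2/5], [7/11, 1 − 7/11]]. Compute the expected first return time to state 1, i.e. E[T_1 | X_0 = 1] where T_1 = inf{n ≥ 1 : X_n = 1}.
E[T_1 | X_0 = 1] = 1/π_1 = 57/35

For an irreducible recurrent Markov chain with stationary distribution π, E[T_i | X_0 = i] = 1/π_i (Kac's formula). Here π_1 = (7/11)/(2/5 + 7/11) = (7/11)/(57/55) = 35/57, so E[T_1 | X_0 = 1] = 1/π_1 = (2/5 + 7/11)/(7/11) = (57/55)/(7/11) = 57/35.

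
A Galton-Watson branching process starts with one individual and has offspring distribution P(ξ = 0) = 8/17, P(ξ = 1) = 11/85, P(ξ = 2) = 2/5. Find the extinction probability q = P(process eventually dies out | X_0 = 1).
q = 1

Mean offspring μ = 0·8/17 + 1·11/85 + 2·2/5 = 79/85 ≤ 1. For μ ≤ 1 with offspring not concentrated at 1, the Galton-Watson process goes extinct almost surely, so q = 1.
(Algebraic check: The pgf is f(s) = 8/17 + 11/85·s + 2/5·s². The extinction probability q is the smallest fixed point of f in [0, 1]. Setting s = f(s):
  2/5·s² + (11/85 − 1)·s + 8/17 = 0
  2/5·s² − (8/17 + 2/5)·s + 8/17 = 0
which factors as (s − 1)·(2/5·s − 8/17) = 0, giving roots s = 1 and s = (8/17)/(2/5) = 20/17. Since 20/17 ≥ 1, the smallest root in [0, 1] is s = 1.)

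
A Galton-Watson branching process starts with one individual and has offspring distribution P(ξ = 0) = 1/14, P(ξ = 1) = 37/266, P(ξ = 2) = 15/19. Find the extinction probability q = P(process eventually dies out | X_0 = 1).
q = 19/210

The pgf is f(s) = 1/14 + 37/266·s + 15/19·s². The extinction probability q is the smallest fixed point of f in [0, 1]. Setting s = f(s):
  15/19·s² + (37/266 − 1)·s + 1/14 = 0
  15/19·s² − (1/14 + 15/19)·s + 1/14 = 0
which factors as (s − 1)·(15/19·s − 1/14) = 0, giving roots s = 1 and s = (1/14)/(15/19) = 19/210.
Mean offspring μ = 37/266 + 2·15/19 = 457/266 > 1 (supercritical), so q < 1. The extinction probability is the smaller root: q = (1/14)/(15/19) = 19/210.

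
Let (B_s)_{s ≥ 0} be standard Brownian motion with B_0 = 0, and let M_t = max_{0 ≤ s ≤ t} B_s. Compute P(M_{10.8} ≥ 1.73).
P(M_{10.8} ≥ 1.73) = 2·P(B_{10.8} ≥ 1.73) = 2(1 − Φ(1.73/√10.8)) ≈ 0.5986

By the reflection principle for Brownian motion, P(M_t ≥ a) = 2 · P(B_t ≥ a) for a ≥ 0. Since B_t ~ N(0, t), P(B_t ≥ 1.73) = 1 − Φ(1.73/√t) = 1 − Φ(1.73/√10.8) = 1 − Φ(0.5264). So
  P(M_{10.8} ≥ 1.73) = 2(1 − Φ(0.5264)) ≈ 0.5986.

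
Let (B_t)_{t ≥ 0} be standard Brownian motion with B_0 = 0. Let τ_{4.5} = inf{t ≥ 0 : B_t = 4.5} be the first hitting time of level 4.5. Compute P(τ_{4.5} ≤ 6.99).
P(τ_{4.5} ≤ 6.99) = 2(1 − Φ(4.5/√6.99)) = 2(1 − Φ(1.7021)) ≈ 0.0887

By the reflection principle for standard BM, P(τ_b ≤ t) = 2 · P(B_t ≥ b). Since B_t ~ N(0, t), P(B_t ≥ 4.5) = 1 − Φ(4.5/√t) = 1 − Φ(4.5/√6.99) = 1 − Φ(1.7021) ≈ 0.04437. Doubling: P(τ_{4.5} ≤ 6.99) ≈ 2 · 0.04437 = 0.08874 ≈ 0.0887.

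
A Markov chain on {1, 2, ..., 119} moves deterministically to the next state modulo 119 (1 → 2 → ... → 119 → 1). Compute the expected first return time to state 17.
E[T_17 | X_0 = 17] = 119

The chain cycles deterministically, so starting at state 17 it returns in exactly 119 steps. Equivalently, the stationary distribution is uniform π_j = 1/119 for every state j, so by Kac's formula E[T_17] = 1/π_17 = 119.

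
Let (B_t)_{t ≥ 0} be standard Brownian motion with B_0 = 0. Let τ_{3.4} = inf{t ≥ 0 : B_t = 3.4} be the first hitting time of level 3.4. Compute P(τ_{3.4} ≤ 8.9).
P(τ_{3.4} ≤ 8.9) = 2(1 − Φ(3.4/√8.9)) = 2(1 − Φ(1.1397)) ≈ 0.2544

By the reflection principle for standard BM, P(τ_b ≤ t) = 2 · P(B_t ≥ b). Since B_t ~ N(0, t), P(B_t ≥ 3.4) = 1 − Φ(3.4/√t) = 1 − Φ(3.4/√8.9) = 1 − Φ(1.1397) ≈ 0.12721. Doubling: P(τ_{3.4} ≤ 8.9) ≈ 2 · 0.12721 = 0.25442 ≈ 0.2544.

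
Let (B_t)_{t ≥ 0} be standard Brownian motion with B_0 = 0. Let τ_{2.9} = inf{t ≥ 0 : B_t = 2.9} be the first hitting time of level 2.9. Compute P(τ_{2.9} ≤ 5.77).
P(τ_{2.9} ≤ 5.77) = 2(1 − Φ(2.9/√5.77)) = 2(1 − Φ(1.2073)) ≈ 0.2273

By the reflection principle for standard BM, P(τ_b ≤ t) = 2 · P(B_t ≥ b). Since B_t ~ N(0, t), P(B_t ≥ 2.9) = 1 − Φ(2.9/√t) = 1 − Φ(2.9/√5.77) = 1 − Φ(1.2073) ≈ 0.11366. Doubling: P(τ_{2.9} ≤ 5.77) ≈ 2 · 0.11366 = 0.22732 ≈ 0.2273.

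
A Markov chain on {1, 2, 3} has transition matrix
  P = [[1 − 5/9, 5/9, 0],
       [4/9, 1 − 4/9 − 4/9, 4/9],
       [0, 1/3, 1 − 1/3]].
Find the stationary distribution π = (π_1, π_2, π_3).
π = (12/47, 15/47, 20/47)

This is a birth-death chain on three states, which satisfies detailed balance: π_1 · P_{12} = π_2 · P_{21} and π_2 · P_{23} = π_3 · P_{32}.
From π_1 · 5/9 = π_2 · 4/9: π_2/π_1 = (5/9)/(4/9) = 5/4.
From π_2 · 4/9 = π_3 · 1/3: π_3/π_2 = (4/9)/(1/3) = 4/3.
Take π_1 proportional to 1; then unnormalized π = (1, 5/4, 5/3). Normalize by dividing by the sum 47/12:
  π = (12/47, 15/47, 20/47).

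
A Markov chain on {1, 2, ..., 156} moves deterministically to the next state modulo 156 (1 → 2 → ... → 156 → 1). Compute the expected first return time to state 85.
E[T_85 | X_0 = 85] = 156

The chain cycles deterministically, so starting at state 85 it returns in exactly 156 steps. Equivalently, the stationary distribution is uniform π_j = 1/156 for every state j, so by Kac's formula E[T_85] = 1/π_85 = 156.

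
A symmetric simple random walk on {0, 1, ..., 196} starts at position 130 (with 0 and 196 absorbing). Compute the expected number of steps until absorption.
E[τ | X_0 = 130] = 8580

Let v_k = E[τ | X_0 = k]. Boundary: v_0 = v_196 = 0. Recurrence: v_k = 1 + (v_{k-1} + v_{k+1})/2 for 1 ≤ k ≤ 195. The particular solution to v_k − (v_{k-1} + v_{k+1})/2 = 1 is v_k = −k^2. Adding homogeneous solution A + B k and matching boundaries gives v_k = k (196 − k). Substituting k = 130: v_130 = 130 · 66 = 8580.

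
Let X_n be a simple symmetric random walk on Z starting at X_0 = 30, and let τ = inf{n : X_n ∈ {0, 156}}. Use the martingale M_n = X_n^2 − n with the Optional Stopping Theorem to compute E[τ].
E[τ] = 3780

M_n = X_n^2 − n is a martingale (since E[X_{n+1}^2 | F_n] = X_n^2 + 1). By OST (τ has finite mean in a bounded region), E[M_τ] = E[M_0] = X_0^2 − 0 = 30^2 = 900. Also E[M_τ] = E[X_τ^2] − E[τ]. The walk exits at 0 or 156, with P(hit 156 first) = 30/156, so E[X_τ^2] = 156^2 · 30/156 + 0 = 4680. Thus E[τ] = E[X_τ^2] − E[M_τ] = 4680 − 900 = 3780 = 30(156 − 30) = 3780.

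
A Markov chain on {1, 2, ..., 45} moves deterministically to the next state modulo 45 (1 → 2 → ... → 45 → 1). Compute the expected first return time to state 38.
E[T_38 | X_0 = 38] = 45

The chain cycles deterministically, so starting at state 38 it returns in exactly 45 steps. Equivalently, the stationary distribution is uniform π_j = 1/45 for every state j, so by Kac's formula E[T_38] = 1/π_38 = 45.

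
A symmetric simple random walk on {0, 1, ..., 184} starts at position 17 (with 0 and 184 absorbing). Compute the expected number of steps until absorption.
E[τ | X_0 = 17] = 2839

Let v_k = E[τ | X_0 = k]. Boundary: v_0 = v_184 = 0. Recurrence: v_k = 1 + (v_{k-1} + v_{k+1})/2 for 1 ≤ k ≤ 183. The particular solution to v_k − (v_{k-1} + v_{k+1})/2 = 1 is v_k = −k^2. Adding homogeneous solution A + B k and matching boundaries gives v_k = k (184 − k). Substituting k = 17: v_17 = 17 · 167 = 2839.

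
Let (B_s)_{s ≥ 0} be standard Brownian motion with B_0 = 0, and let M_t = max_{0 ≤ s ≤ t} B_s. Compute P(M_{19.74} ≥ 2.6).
P(M_{19.74} ≥ 2.6) = 2·P(B_{19.74} ≥ 2.6) = 2(1 − Φ(2.6/√19.74)) ≈ 0.5584

By the reflection principle for Brownian motion, P(M_t ≥ a) = 2 · P(B_t ≥ a) for a ≥ 0. Since B_t ~ N(0, t), P(B_t ≥ 2.6) = 1 − Φ(2.6/√t) = 1 − Φ(2.6/√19.74) = 1 − Φ(0.5852). So
  P(M_{19.74} ≥ 2.6) = 2(1 − Φ(0.5852)) ≈ 0.5584.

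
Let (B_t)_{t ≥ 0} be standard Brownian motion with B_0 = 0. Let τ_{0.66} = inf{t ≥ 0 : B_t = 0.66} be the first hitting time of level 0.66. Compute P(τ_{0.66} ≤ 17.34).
P(τ_{0.66} ≤ 17.34) = 2(1 − Φ(0.66/√17.34)) = 2(1 − Φ(0.1585)) ≈ 0.8741

By the reflection principle for standard BM, P(τ_b ≤ t) = 2 · P(B_t ≥ b). Since B_t ~ N(0, t), P(B_t ≥ 0.66) = 1 − Φ(0.66/√t) = 1 − Φ(0.66/√17.34) = 1 − Φ(0.1585) ≈ 0.43703. Doubling: P(τ_{0.66} ≤ 17.34) ≈ 2 · 0.43703 = 0.87406 ≈ 0.8741.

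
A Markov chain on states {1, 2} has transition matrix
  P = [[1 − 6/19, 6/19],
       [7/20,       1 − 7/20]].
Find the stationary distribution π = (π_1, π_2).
π_1 = 133/253, π_2 = 120/253

Solve πP = π with π_1 + π_2 = 1. From πP = π: π_1 · (1 − 6/19) + π_2 · 7/20 = π_1 ⇒ π_2 · 7/20 = π_1 · 6/19 ⇒ π_2/π_1 = (6/19)/(7/20) = 120/133. Together with π_1 + π_2 = 1:
  π_1 = (7/20)/(6/19 + 7/20) = (7/20)/(253/380) = 133/253,
  π_2 = (6/19)/(6/19 + 7/20) = (6/19)/(253/380) = 120/253.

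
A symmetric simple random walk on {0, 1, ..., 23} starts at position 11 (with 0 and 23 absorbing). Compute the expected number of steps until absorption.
E[τ | X_0 = 11] = 132

Let v_k = E[τ | X_0 = k]. Boundary: v_0 = v_23 = 0. Recurrence: v_k = 1 + (v_{k-1} + v_{k+1})/2 for 1 ≤ k ≤ 22. The particular solution to v_k − (v_{k-1} + v_{k+1})/2 = 1 is v_k = −k^2. Adding homogeneous solution A + B k and matching boundaries gives v_k = k (23 − k). Substituting k = 11: v_11 = 11 · 12 = 132.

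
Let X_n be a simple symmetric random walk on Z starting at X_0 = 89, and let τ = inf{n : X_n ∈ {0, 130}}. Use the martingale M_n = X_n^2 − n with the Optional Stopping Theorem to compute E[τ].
E[τ] = 3649

M_n = X_n^2 − n is a martingale (since E[X_{n+1}^2 | F_n] = X_n^2 + 1). By OST (τ has finite mean in a bounded region), E[M_τ] = E[M_0] = X_0^2 − 0 = 89^2 = 7921. Also E[M_τ] = E[X_τ^2] − E[τ]. The walk exits at 0 or 130, with P(hit 130 first) = 89/130, so E[X_τ^2] = 130^2 · 89/130 + 0 = 11570. Thus E[τ] = E[X_τ^2] − E[M_τ] = 11570 − 7921 = 3649 = 89(130 − 89) = 3649.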